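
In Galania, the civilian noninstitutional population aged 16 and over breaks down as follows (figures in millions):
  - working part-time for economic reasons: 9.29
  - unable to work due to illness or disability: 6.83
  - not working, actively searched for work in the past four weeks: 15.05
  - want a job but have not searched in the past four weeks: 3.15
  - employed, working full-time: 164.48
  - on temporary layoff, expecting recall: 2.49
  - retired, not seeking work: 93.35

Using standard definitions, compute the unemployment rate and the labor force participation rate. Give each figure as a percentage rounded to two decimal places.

Unemployment rate ≈ 9.17%; labor force participation rate ≈ 64.93%.

Employed = 9.29 + 164.48 = 173.77 million (anyone who worked, including part-time for economic reasons, counts as employed).
Unemployed = 15.05 + 2.49 = 17.54 million (jobless and actively searching, or on temporary layoff).
Labor force = 173.77 + 17.54 = 191.31 million.
Not in labor force = 6.83 + 3.15 + 93.35 = 103.33 million (those not working and not actively searching are outside the labor force — including those who want a job but have given up searching).
Civilian working-age population = 191.31 + 103.33 = 294.64 million.
Unemployment rate = 17.54 / 191.31 = 9.17%.
Labor force participation rate = 191.31 / 294.64 = 64.93%.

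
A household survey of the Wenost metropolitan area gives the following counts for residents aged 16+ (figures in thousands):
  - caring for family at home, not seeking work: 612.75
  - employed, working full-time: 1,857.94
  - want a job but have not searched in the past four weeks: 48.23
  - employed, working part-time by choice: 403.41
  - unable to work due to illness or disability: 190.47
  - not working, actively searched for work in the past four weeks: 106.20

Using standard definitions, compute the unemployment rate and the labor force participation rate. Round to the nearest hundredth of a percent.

Unemployment rate ≈ 4.49%; labor force participation rate ≈ 73.55%.

Employed = 1,857.94 + 403.41 = 2,261.35 thousand.
Unemployed = 106.20 thousand.
Labor force = 2,261.35 + 106.20 = 2,367.55 thousand.
Not in labor force = 612.75 + 48.23 + 190.47 = 851.45 thousand (those not working and not actively searching are outside the labor force — including those who want a job but have given up searching).
Civilian working-age population = 2,367.55 + 851.45 = 3,219.00 thousand.
Unemployment rate = 106.20 / 2,367.55 = 4.49%.
Labor force participation rate = 2,367.55 / 3,219.00 = 73.55%.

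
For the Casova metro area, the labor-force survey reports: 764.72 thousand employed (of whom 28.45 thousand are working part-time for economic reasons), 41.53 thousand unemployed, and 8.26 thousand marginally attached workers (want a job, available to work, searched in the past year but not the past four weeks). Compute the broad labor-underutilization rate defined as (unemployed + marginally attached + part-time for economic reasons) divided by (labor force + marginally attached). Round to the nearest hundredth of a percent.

Labor force = 764.72 + 41.53 = 806.25 thousand.
Numerator = 41.53 + 8.26 + 28.45 = 78.24 thousand.
Denominator = 806.25 + 8.26 = 814.51 thousand.
Broad rate = 78.24 / 814.51 = 9.61%.

Broad underutilization rate ≈ 9.61%.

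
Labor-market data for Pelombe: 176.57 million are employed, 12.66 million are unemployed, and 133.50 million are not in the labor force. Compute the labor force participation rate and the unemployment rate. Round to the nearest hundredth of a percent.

Labor force participation rate ≈ 58.63%; unemployment rate ≈ 6.69%.

Labor force = employed + unemployed = 176.57 + 12.66 = 189.23 million.
Working-age population = 189.23 + 133.50 = 322.73 million.
Unemployment rate = 12.66 / 189.23 = 6.69%.
Labor force participation rate = 189.23 / 322.73 = 58.63%.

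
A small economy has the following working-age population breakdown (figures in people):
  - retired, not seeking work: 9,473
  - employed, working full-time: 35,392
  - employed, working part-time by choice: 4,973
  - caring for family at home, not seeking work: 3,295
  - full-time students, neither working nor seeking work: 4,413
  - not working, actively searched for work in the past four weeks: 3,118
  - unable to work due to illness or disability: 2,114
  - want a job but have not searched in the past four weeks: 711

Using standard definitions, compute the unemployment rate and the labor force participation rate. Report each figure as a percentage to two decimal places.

Employed = 35,392 + 4,973 = 40,365.
Unemployed = 3,118.
Labor force = 40,365 + 3,118 = 43,483.
Not in labor force = 9,473 + 3,295 + 4,413 + 2,114 + 711 = 20,006 (those not working and not actively searching are outside the labor force — including those who want a job but have given up searching).
Civilian working-age population = 43,483 + 20,006 = 63,489.
Unemployment rate = 3,118 / 43,483 = 7.17%.
Labor force participation rate = 43,483 / 63,489 = 68.49%.

Unemployment rate ≈ 7.17%; labor force participation rate ≈ 68.49%.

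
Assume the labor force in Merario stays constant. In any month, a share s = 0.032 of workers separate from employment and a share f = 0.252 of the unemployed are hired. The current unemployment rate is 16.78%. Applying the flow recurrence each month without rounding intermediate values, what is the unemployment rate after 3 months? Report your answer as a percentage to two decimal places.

With a fixed labor force, u_{t+1} = u_t + s·(1−u_t) − f·u_t = u_t·(1−s−f) + s.
Here 1−s−f = 0.716 and s = 0.032.
u_1 = 0.167800 × 0.716 + 0.032 = 0.152145.
u_2 = 0.152145 × 0.716 + 0.032 = 0.140936.
u_3 = 0.140936 × 0.716 + 0.032 = 0.132910.

Unemployment rate after three months ≈ 13.29%.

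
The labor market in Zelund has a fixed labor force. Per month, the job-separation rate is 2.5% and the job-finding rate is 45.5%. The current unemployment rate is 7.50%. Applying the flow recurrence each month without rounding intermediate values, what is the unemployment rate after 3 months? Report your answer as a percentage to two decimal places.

With a fixed labor force, u_{t+1} = u_t + s·(1−u_t) − f·u_t = u_t·(1−s−f) + s.
Here 1−s−f = 0.520 and s = 0.025.
u_1 = 0.075000 × 0.520 + 0.025 = 0.064000.
u_2 = 0.064000 × 0.520 + 0.025 = 0.058280.
u_3 = 0.058280 × 0.520 + 0.025 = 0.055306.

Unemployment rate after three months ≈ 5.53%.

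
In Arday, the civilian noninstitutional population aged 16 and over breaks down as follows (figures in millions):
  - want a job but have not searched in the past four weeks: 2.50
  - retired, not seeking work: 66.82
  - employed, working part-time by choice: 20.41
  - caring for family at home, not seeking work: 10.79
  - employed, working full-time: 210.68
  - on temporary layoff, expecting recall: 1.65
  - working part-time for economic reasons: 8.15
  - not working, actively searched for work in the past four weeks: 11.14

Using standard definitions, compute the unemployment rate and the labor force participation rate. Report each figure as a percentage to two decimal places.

Employed = 20.41 + 210.68 + 8.15 = 239.24 million (anyone who worked, including part-time for economic reasons, counts as employed).
Unemployed = 1.65 + 11.14 = 12.79 million (jobless and actively searching, or on temporary layoff).
Labor force = 239.24 + 12.79 = 252.03 million.
Not in labor force = 2.50 + 66.82 + 10.79 = 80.11 million (those not working and not actively searching are outside the labor force — including those who want a job but have given up searching).
Civilian working-age population = 252.03 + 80.11 = 332.14 million.
Unemployment rate = 12.79 / 252.03 = 5.07%.
Labor force participation rate = 252.03 / 332.14 = 75.88%.

Unemployment rate ≈ 5.07%; labor force participation rate ≈ 75.88%.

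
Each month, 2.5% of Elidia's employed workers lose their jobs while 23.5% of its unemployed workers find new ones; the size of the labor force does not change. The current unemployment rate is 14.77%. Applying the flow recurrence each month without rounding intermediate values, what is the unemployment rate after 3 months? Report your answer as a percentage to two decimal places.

With a fixed labor force, u_{t+1} = u_t + s·(1−u_t) − f·u_t = u_t·(1−s−f) + s.
Here 1−s−f = 0.740 and s = 0.025.
u_1 = 0.147700 × 0.740 + 0.025 = 0.134298.
u_2 = 0.134298 × 0.740 + 0.025 = 0.124381.
u_3 = 0.124381 × 0.740 + 0.025 = 0.117042.

Unemployment rate after three months ≈ 11.70%.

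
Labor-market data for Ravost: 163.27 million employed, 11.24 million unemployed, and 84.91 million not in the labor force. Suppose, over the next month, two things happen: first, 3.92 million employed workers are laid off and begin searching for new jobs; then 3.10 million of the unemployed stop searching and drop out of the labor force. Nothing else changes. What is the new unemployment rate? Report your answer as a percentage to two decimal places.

Initially, labor force = 163.27 + 11.24 = 174.51 million, so u = 11.24/174.51 = 6.44%.
After the first change, employed falls and unemployed rises by 3.92; labor force unchanged → E = 159.35, U = 15.16, labor force = 174.51 million.
After the second change, unemployed and labor force both fall by 3.10 → E = 159.35, U = 12.06, labor force = 171.41 million.
New unemployment rate = 12.06 / 171.41 = 7.04%.

New unemployment rate ≈ 7.04%.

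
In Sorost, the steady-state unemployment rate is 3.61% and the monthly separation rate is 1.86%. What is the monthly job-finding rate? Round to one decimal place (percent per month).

From u* = s/(s+f): f = s·(1−u)/u.
f = 1.86 × (1 − 0.0361) / 0.0361 = 1.7929 / 0.0361 ≈ 49.7% per month.

Job-finding rate ≈ 49.7% per month.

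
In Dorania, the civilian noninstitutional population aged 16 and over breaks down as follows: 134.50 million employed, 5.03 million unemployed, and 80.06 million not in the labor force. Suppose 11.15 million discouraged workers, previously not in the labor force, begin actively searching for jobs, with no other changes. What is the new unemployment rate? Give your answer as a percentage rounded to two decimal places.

New unemployment rate ≈ 10.74%.

Initially, labor force = 134.50 + 5.03 = 139.53 million, so u = 5.03/139.53 = 3.60%.
After the change, unemployed and labor force both rise by 11.15 → E = 134.50, U = 16.18, labor force = 150.68 million.
New unemployment rate = 16.18 / 150.68 = 10.74%.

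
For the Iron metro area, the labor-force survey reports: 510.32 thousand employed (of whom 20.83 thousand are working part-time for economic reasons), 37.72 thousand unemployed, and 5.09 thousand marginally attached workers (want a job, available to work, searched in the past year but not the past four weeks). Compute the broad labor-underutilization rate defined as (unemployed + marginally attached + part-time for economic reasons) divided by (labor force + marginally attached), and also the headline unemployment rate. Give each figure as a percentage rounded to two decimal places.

Labor force = 510.32 + 37.72 = 548.04 thousand.
Numerator = 37.72 + 5.09 + 20.83 = 63.64 thousand.
Denominator = 548.04 + 5.09 = 553.13 thousand.
Broad rate = 63.64 / 553.13 = 11.51%.
Headline unemployment rate = 37.72 / 548.04 = 6.88%.

Broad underutilization rate ≈ 11.51%; headline unemployment rate ≈ 6.88%.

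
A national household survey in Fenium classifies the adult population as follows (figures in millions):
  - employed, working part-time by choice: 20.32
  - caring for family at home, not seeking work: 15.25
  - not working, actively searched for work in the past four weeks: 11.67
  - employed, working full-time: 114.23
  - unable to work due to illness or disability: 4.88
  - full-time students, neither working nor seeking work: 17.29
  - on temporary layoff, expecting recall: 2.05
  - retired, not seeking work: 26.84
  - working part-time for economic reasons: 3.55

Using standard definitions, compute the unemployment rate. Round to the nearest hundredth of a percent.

Employed = 20.32 + 114.23 + 3.55 = 138.10 million (anyone who worked, including part-time for economic reasons, counts as employed).
Unemployed = 11.67 + 2.05 = 13.72 million (jobless and actively searching, or on temporary layoff).
Labor force = 138.10 + 13.72 = 151.82 million.
Unemployment rate = 13.72 / 151.82 = 9.04%.

Unemployment rate ≈ 9.04%.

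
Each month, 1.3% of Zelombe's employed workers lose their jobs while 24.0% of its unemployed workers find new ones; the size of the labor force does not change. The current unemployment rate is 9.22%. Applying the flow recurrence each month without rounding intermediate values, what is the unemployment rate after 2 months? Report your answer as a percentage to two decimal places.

Unemployment rate after two months ≈ 7.42%.

With a fixed labor force, u_{t+1} = u_t + s·(1−u_t) − f·u_t = u_t·(1−s−f) + s.
Here 1−s−f = 0.747 and s = 0.013.
u_1 = 0.092200 × 0.747 + 0.013 = 0.081873.
u_2 = 0.081873 × 0.747 + 0.013 = 0.074159.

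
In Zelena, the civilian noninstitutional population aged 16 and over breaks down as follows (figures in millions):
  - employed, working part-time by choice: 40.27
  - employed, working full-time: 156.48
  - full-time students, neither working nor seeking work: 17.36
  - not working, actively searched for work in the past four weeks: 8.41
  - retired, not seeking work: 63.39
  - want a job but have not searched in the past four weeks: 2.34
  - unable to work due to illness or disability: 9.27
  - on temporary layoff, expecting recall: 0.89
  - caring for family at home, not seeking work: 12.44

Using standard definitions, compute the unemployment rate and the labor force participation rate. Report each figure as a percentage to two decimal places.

Employed = 40.27 + 156.48 = 196.75 million.
Unemployed = 8.41 + 0.89 = 9.30 million (jobless and actively searching, or on temporary layoff).
Labor force = 196.75 + 9.30 = 206.05 million.
Not in labor force = 17.36 + 63.39 + 2.34 + 9.27 + 12.44 = 104.80 million (those not working and not actively searching are outside the labor force — including those who want a job but have given up searching).
Civilian working-age population = 206.05 + 104.80 = 310.85 million.
Unemployment rate = 9.30 / 206.05 = 4.51%.
Labor force participation rate = 206.05 / 310.85 = 66.29%.

Unemployment rate ≈ 4.51%; labor force participation rate ≈ 66.29%.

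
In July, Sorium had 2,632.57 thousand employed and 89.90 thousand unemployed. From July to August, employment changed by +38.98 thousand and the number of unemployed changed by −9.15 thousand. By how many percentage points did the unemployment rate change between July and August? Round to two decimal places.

The unemployment rate changed by −0.37 percentage points.

July: labor force = 2,632.57 + 89.90 = 2,722.47; u = 89.90/2,722.47 = 3.30%.
August: labor force = 2,671.55 + 80.75 = 2,752.30; u = 80.75/2,752.30 = 2.93%.
Change = 2.93% − 3.30% = −0.37 pp.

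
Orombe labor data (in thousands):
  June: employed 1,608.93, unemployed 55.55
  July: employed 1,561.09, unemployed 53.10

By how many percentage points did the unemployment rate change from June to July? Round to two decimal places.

June: labor force = 1,608.93 + 55.55 = 1,664.48; u = 55.55/1,664.48 = 3.34%.
July: labor force = 1,561.09 + 53.10 = 1,614.19; u = 53.10/1,614.19 = 3.29%.
Change = 3.29% − 3.34% = −0.05 pp.

The unemployment rate changed by −0.05 percentage points.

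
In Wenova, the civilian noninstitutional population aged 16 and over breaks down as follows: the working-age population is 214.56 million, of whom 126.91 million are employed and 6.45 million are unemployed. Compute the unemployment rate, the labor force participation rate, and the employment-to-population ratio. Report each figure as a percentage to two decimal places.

Unemployment rate ≈ 4.84%; labor force participation rate ≈ 62.16%; employment-population ratio ≈ 59.15%.

Labor force = employed + unemployed = 126.91 + 6.45 = 133.36 million.
Unemployment rate = 6.45 / 133.36 = 4.84%.
Labor force participation rate = 133.36 / 214.56 = 62.16%.
Employment-population ratio = 126.91 / 214.56 = 59.15%.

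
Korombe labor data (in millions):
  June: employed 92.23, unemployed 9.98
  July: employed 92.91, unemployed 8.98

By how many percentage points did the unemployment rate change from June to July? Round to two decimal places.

June: labor force = 92.23 + 9.98 = 102.21; u = 9.98/102.21 = 9.76%.
July: labor force = 92.91 + 8.98 = 101.89; u = 8.98/101.89 = 8.81%.
Change = 8.81% − 9.76% = −0.95 pp.

The unemployment rate changed by −0.95 percentage points.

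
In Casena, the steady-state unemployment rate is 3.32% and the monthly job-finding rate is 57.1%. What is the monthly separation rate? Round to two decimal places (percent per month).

From u* = s/(s+f): s = u·f/(1−u).
s = 0.0332 × 57.1 / (1 − 0.0332) = 1.8957 / 0.9668 ≈ 1.96% per month.

Separation rate ≈ 1.96% per month.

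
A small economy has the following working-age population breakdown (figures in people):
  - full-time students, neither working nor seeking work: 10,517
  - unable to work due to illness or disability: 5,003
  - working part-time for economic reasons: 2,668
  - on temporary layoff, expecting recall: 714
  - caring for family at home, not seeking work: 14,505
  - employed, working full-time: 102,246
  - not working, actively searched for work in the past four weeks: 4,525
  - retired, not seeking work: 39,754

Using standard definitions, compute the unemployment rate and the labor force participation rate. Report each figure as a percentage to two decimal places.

Unemployment rate ≈ 4.76%; labor force participation rate ≈ 61.22%.

Employed = 2,668 + 102,246 = 104,914 (anyone who worked, including part-time for economic reasons, counts as employed).
Unemployed = 714 + 4,525 = 5,239 (jobless and actively searching, or on temporary layoff).
Labor force = 104,914 + 5,239 = 110,153.
Not in labor force = 10,517 + 5,003 + 14,505 + 39,754 = 69,779 (those not working and not actively searching are outside the labor force).
Civilian working-age population = 110,153 + 69,779 = 179,932.
Unemployment rate = 5,239 / 110,153 = 4.76%.
Labor force participation rate = 110,153 / 179,932 = 61.22%.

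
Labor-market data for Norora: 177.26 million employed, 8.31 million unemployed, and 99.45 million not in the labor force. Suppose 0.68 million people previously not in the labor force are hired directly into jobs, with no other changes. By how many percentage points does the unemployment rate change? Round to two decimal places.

The unemployment rate changes by −0.02 percentage points.

Initially, labor force = 177.26 + 8.31 = 185.57 million, so u = 8.31/185.57 = 4.48%.
After the change, employed and labor force both rise by 0.68; unemployed unchanged → E = 177.94, U = 8.31, labor force = 186.25 million.
New unemployment rate = 8.31 / 186.25 = 4.46%.
Change = 4.46% − 4.48% = −0.02 percentage points.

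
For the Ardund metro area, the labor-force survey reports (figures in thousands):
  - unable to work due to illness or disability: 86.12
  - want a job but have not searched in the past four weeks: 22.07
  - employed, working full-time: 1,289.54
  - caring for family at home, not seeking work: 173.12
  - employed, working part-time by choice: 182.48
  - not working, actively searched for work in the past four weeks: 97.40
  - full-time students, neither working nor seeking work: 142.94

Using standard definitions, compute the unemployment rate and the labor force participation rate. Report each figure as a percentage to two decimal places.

Employed = 1,289.54 + 182.48 = 1,472.02 thousand.
Unemployed = 97.40 thousand.
Labor force = 1,472.02 + 97.40 = 1,569.42 thousand.
Not in labor force = 86.12 + 22.07 + 173.12 + 142.94 = 424.25 thousand (those not working and not actively searching are outside the labor force — including those who want a job but have given up searching).
Civilian working-age population = 1,569.42 + 424.25 = 1,993.67 thousand.
Unemployment rate = 97.40 / 1,569.42 = 6.21%.
Labor force participation rate = 1,569.42 / 1,993.67 = 78.72%.

Unemployment rate ≈ 6.21%; labor force participation rate ≈ 78.72%.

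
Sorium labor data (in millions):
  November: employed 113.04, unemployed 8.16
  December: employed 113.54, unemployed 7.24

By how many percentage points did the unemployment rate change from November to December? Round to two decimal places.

The unemployment rate changed by −0.74 percentage points.

November: labor force = 113.04 + 8.16 = 121.20; u = 8.16/121.20 = 6.73%.
December: labor force = 113.54 + 7.24 = 120.78; u = 7.24/120.78 = 5.99%.
Change = 5.99% − 6.73% = −0.74 pp.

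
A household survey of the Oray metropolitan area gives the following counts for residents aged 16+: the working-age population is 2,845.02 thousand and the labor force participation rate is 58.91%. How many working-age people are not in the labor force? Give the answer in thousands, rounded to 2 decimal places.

Share not in the labor force = 1 − 0.5891 = 0.4109.
Not in labor force = 0.4109 × 2,845.02 ≈ 1,169.02 thousand.

About 1,169.02 thousand are not in the labor force.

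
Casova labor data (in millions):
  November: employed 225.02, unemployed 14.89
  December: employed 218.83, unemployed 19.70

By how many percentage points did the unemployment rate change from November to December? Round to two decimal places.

The unemployment rate changed by +2.05 percentage points.

November: labor force = 225.02 + 14.89 = 239.91; u = 14.89/239.91 = 6.21%.
December: labor force = 218.83 + 19.70 = 238.53; u = 19.70/238.53 = 8.26%.
Change = 8.26% − 6.21% = +2.05 pp.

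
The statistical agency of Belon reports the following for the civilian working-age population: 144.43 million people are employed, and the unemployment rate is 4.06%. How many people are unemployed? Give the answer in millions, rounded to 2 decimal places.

About 6.11 million are unemployed.

Let U be the number unemployed. The labor force is E + U, and U/(E+U) = 0.0406.
So U = 0.0406 × 144.43 / (1 − 0.0406) = 5.8639 / 0.9594 ≈ 6.11 million.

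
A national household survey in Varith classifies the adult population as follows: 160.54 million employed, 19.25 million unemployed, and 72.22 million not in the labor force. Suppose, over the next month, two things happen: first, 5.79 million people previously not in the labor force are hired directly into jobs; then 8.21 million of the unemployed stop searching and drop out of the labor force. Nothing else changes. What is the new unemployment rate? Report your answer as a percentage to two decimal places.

New unemployment rate ≈ 6.22%.

Initially, labor force = 160.54 + 19.25 = 179.79 million, so u = 19.25/179.79 = 10.71%.
After the first change, employed and labor force both rise by 5.79; unemployed unchanged → E = 166.33, U = 19.25, labor force = 185.58 million.
After the second change, unemployed and labor force both fall by 8.21 → E = 166.33, U = 11.04, labor force = 177.37 million.
New unemployment rate = 11.04 / 177.37 = 6.22%.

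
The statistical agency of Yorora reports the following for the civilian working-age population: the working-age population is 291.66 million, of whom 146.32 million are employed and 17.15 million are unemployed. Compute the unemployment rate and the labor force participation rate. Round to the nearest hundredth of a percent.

Unemployment rate ≈ 10.49%; labor force participation rate ≈ 56.05%.

Labor force = employed + unemployed = 146.32 + 17.15 = 163.47 million.
Unemployment rate = 17.15 / 163.47 = 10.49%.
Labor force participation rate = 163.47 / 291.66 = 56.05%.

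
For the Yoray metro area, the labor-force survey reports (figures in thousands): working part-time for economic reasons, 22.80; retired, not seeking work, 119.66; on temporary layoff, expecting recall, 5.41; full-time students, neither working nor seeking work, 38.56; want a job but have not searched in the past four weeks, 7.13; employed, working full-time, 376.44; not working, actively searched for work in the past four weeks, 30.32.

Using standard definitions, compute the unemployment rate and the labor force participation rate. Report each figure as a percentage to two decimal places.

Unemployment rate ≈ 8.21%; labor force participation rate ≈ 72.46%.

Employed = 22.80 + 376.44 = 399.24 thousand (anyone who worked, including part-time for economic reasons, counts as employed).
Unemployed = 5.41 + 30.32 = 35.73 thousand (jobless and actively searching, or on temporary layoff).
Labor force = 399.24 + 35.73 = 434.97 thousand.
Not in labor force = 119.66 + 38.56 + 7.13 = 165.35 thousand (those not working and not actively searching are outside the labor force — including those who want a job but have given up searching).
Civilian working-age population = 434.97 + 165.35 = 600.32 thousand.
Unemployment rate = 35.73 / 434.97 = 8.21%.
Labor force participation rate = 434.97 / 600.32 = 72.46%.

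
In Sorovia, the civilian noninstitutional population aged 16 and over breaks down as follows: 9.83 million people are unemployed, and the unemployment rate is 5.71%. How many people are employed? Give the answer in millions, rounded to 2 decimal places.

Labor force = U / u = 9.83 / 0.0571 ≈ 172.15 million.
Employed = labor force − unemployed = 172.15 − 9.83 = 162.32 million.

About 162.32 million are employed.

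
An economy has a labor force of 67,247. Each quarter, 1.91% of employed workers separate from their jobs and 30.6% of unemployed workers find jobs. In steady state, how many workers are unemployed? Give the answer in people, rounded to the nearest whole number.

Steady-state unemployment rate u* = s/(s+f) = 1.91/(1.91+30.6) = 0.058751.
Unemployed = u* × labor force = 0.058751 × 67,247 ≈ 3,951.

About 3,951 are unemployed in steady state.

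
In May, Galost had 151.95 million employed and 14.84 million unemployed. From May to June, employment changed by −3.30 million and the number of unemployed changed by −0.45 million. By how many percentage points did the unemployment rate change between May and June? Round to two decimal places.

The unemployment rate changed by −0.07 percentage points.

May: labor force = 151.95 + 14.84 = 166.79; u = 14.84/166.79 = 8.90%.
June: labor force = 148.65 + 14.39 = 163.04; u = 14.39/163.04 = 8.83%.
Change = 8.83% − 8.90% = −0.07 pp.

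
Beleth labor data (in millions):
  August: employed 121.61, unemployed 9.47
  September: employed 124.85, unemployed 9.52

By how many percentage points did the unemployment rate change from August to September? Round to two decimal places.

The unemployment rate changed by −0.14 percentage points.

August: labor force = 121.61 + 9.47 = 131.08; u = 9.47/131.08 = 7.22%.
September: labor force = 124.85 + 9.52 = 134.37; u = 9.52/134.37 = 7.08%.
Change = 7.08% − 7.22% = −0.14 pp.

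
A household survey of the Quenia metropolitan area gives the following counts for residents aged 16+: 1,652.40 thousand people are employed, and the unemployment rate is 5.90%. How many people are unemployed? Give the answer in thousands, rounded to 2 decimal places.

About 103.60 thousand are unemployed.

Let U be the number unemployed. The labor force is E + U, and U/(E+U) = 0.0590.
So U = 0.0590 × 1,652.40 / (1 − 0.0590) = 97.4916 / 0.9410 ≈ 103.60 thousand.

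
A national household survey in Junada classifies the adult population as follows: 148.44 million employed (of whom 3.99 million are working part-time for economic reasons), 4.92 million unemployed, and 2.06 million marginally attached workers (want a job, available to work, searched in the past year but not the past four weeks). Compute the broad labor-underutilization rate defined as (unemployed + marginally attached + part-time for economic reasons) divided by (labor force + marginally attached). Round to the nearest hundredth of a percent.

Labor force = 148.44 + 4.92 = 153.36 million.
Numerator = 4.92 + 2.06 + 3.99 = 10.97 million.
Denominator = 153.36 + 2.06 = 155.42 million.
Broad rate = 10.97 / 155.42 = 7.06%.

Broad underutilization rate ≈ 7.06%.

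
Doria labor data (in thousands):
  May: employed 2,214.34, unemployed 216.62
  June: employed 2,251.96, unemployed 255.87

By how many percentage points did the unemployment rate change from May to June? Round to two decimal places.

May: labor force = 2,214.34 + 216.62 = 2,430.96; u = 216.62/2,430.96 = 8.91%.
June: labor force = 2,251.96 + 255.87 = 2,507.83; u = 255.87/2,507.83 = 10.20%.
Change = 10.20% − 8.91% = +1.29 pp.

The unemployment rate changed by +1.29 percentage points.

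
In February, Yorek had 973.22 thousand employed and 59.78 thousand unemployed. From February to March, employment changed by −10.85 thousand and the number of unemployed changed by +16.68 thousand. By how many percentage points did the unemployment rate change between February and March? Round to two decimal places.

The unemployment rate changed by +1.57 percentage points.

February: labor force = 973.22 + 59.78 = 1,033.00; u = 59.78/1,033.00 = 5.79%.
March: labor force = 962.37 + 76.46 = 1,038.83; u = 76.46/1,038.83 = 7.36%.
Change = 7.36% − 5.79% = +1.57 pp.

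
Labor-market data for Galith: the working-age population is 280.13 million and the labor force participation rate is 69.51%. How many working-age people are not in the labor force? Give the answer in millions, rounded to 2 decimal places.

About 85.41 million are not in the labor force.

Share not in the labor force = 1 − 0.6951 = 0.3049.
Not in labor force = 0.3049 × 280.13 ≈ 85.41 million.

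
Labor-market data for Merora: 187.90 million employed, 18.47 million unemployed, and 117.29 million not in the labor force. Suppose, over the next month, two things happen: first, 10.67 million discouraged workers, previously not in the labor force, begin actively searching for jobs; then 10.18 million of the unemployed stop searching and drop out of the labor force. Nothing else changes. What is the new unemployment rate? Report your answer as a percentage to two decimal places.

New unemployment rate ≈ 9.17%.

Initially, labor force = 187.90 + 18.47 = 206.37 million, so u = 18.47/206.37 = 8.95%.
After the first change, unemployed and labor force both rise by 10.67 → E = 187.90, U = 29.14, labor force = 217.04 million.
After the second change, unemployed and labor force both fall by 10.18 → E = 187.90, U = 18.96, labor force = 206.86 million.
New unemployment rate = 18.96 / 206.86 = 9.17%.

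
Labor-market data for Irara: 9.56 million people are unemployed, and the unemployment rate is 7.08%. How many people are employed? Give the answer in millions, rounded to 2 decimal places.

About 125.47 million are employed.

Labor force = U / u = 9.56 / 0.0708 ≈ 135.03 million.
Employed = labor force − unemployed = 135.03 − 9.56 = 125.47 million.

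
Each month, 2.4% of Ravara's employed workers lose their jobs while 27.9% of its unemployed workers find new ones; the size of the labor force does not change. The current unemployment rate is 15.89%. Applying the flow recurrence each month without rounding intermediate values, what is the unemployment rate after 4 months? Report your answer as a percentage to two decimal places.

Unemployment rate after four months ≈ 9.80%.

With a fixed labor force, u_{t+1} = u_t + s·(1−u_t) − f·u_t = u_t·(1−s−f) + s.
Here 1−s−f = 0.697 and s = 0.024.
u_1 = 0.158900 × 0.697 + 0.024 = 0.134753.
u_2 = 0.134753 × 0.697 + 0.024 = 0.117923.
u_3 = 0.117923 × 0.697 + 0.024 = 0.106192.
u_4 = 0.106192 × 0.697 + 0.024 = 0.098016.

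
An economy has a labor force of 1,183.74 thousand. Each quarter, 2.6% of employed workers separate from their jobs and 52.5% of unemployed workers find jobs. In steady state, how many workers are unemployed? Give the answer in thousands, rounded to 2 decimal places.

About 55.86 thousand are unemployed in steady state.

Steady-state unemployment rate u* = s/(s+f) = 2.6/(2.6+52.5) = 0.047187.
Unemployed = u* × labor force = 0.047187 × 1,183.74 ≈ 55.86 thousand.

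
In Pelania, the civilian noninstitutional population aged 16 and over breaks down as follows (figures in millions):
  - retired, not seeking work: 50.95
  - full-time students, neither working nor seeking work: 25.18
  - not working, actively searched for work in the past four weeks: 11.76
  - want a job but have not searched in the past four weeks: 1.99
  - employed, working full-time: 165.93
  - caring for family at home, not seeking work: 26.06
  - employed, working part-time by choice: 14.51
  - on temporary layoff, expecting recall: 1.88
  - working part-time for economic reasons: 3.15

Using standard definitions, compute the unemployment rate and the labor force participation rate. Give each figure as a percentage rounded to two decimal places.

Unemployment rate ≈ 6.92%; labor force participation rate ≈ 65.44%.

Employed = 165.93 + 14.51 + 3.15 = 183.59 million (anyone who worked, including part-time for economic reasons, counts as employed).
Unemployed = 11.76 + 1.88 = 13.64 million (jobless and actively searching, or on temporary layoff).
Labor force = 183.59 + 13.64 = 197.23 million.
Not in labor force = 50.95 + 25.18 + 1.99 + 26.06 = 104.18 million (those not working and not actively searching are outside the labor force — including those who want a job but have given up searching).
Civilian working-age population = 197.23 + 104.18 = 301.41 million.
Unemployment rate = 13.64 / 197.23 = 6.92%.
Labor force participation rate = 197.23 / 301.41 = 65.44%.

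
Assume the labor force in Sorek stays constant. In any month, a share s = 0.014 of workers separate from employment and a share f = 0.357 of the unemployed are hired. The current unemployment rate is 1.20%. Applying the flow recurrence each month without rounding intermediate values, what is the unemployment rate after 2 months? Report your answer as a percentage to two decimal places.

Unemployment rate after two months ≈ 2.76%.

With a fixed labor force, u_{t+1} = u_t + s·(1−u_t) − f·u_t = u_t·(1−s−f) + s.
Here 1−s−f = 0.629 and s = 0.014.
u_1 = 0.012000 × 0.629 + 0.014 = 0.021548.
u_2 = 0.021548 × 0.629 + 0.014 = 0.027554.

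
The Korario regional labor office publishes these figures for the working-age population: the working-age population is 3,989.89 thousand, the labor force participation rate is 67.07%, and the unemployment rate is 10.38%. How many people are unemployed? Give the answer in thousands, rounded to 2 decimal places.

About 277.77 thousand are unemployed.

Labor force = 0.6707 × 3,989.89 = 2,676.02 thousand.
Unemployed = 0.1038 × 2,676.02 ≈ 277.77 thousand.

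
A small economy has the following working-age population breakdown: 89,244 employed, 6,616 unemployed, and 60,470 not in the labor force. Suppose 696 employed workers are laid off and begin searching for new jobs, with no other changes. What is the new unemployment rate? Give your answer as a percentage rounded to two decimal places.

Initially, labor force = 89,244 + 6,616 = 95,860, so u = 6,616/95,860 = 6.90%.
After the change, employed falls and unemployed rises by 696; labor force unchanged → E = 88,548, U = 7,312, labor force = 95,860.
New unemployment rate = 7,312 / 95,860 = 7.63%.

New unemployment rate ≈ 7.63%.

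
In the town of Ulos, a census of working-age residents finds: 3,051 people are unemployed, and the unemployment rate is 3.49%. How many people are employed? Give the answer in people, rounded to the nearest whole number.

Labor force = U / u = 3,051 / 0.0349 ≈ 87,421.
Employed = labor force − unemployed = 87,421 − 3,051 = 84,370.

About 84,370 are employed.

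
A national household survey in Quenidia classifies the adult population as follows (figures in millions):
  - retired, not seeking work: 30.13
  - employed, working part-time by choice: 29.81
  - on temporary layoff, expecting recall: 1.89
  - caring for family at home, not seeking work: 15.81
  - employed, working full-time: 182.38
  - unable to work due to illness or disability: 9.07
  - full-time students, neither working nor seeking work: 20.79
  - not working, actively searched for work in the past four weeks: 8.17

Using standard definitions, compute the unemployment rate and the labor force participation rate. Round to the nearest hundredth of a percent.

Unemployment rate ≈ 4.53%; labor force participation rate ≈ 74.57%.

Employed = 29.81 + 182.38 = 212.19 million.
Unemployed = 1.89 + 8.17 = 10.06 million (jobless and actively searching, or on temporary layoff).
Labor force = 212.19 + 10.06 = 222.25 million.
Not in labor force = 30.13 + 15.81 + 9.07 + 20.79 = 75.80 million (those not working and not actively searching are outside the labor force).
Civilian working-age population = 222.25 + 75.80 = 298.05 million.
Unemployment rate = 10.06 / 222.25 = 4.53%.
Labor force participation rate = 222.25 / 298.05 = 74.57%.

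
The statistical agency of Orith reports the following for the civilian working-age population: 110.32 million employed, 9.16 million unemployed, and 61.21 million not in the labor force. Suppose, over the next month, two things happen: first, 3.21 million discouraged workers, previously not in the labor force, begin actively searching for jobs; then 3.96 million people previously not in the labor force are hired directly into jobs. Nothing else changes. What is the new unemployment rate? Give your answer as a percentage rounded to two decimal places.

Initially, labor force = 110.32 + 9.16 = 119.48 million, so u = 9.16/119.48 = 7.67%.
After the first change, unemployed and labor force both rise by 3.21 → E = 110.32, U = 12.37, labor force = 122.69 million.
After the second change, employed and labor force both rise by 3.96; unemployed unchanged → E = 114.28, U = 12.37, labor force = 126.65 million.
New unemployment rate = 12.37 / 126.65 = 9.77%.

New unemployment rate ≈ 9.77%.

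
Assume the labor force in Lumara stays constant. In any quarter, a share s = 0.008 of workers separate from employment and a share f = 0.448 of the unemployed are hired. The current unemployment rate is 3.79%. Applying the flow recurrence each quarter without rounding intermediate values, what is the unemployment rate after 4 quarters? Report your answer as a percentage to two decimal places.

Unemployment rate after four quarters ≈ 1.93%.

With a fixed labor force, u_{t+1} = u_t + s·(1−u_t) − f·u_t = u_t·(1−s−f) + s.
Here 1−s−f = 0.544 and s = 0.008.
u_1 = 0.037900 × 0.544 + 0.008 = 0.028618.
u_2 = 0.028618 × 0.544 + 0.008 = 0.023568.
u_3 = 0.023568 × 0.544 + 0.008 = 0.020821.
u_4 = 0.020821 × 0.544 + 0.008 = 0.019327.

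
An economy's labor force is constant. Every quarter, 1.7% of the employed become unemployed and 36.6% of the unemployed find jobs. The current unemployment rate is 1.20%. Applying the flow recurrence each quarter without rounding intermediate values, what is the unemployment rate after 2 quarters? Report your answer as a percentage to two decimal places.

With a fixed labor force, u_{t+1} = u_t + s·(1−u_t) − f·u_t = u_t·(1−s−f) + s.
Here 1−s−f = 0.617 and s = 0.017.
u_1 = 0.012000 × 0.617 + 0.017 = 0.024404.
u_2 = 0.024404 × 0.617 + 0.017 = 0.032057.

Unemployment rate after two quarters ≈ 3.21%.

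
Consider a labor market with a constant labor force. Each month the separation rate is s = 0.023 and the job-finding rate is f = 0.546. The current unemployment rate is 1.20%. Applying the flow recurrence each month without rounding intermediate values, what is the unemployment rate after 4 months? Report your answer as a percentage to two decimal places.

With a fixed labor force, u_{t+1} = u_t + s·(1−u_t) − f·u_t = u_t·(1−s−f) + s.
Here 1−s−f = 0.431 and s = 0.023.
u_1 = 0.012000 × 0.431 + 0.023 = 0.028172.
u_2 = 0.028172 × 0.431 + 0.023 = 0.035142.
u_3 = 0.035142 × 0.431 + 0.023 = 0.038146.
u_4 = 0.038146 × 0.431 + 0.023 = 0.039441.

Unemployment rate after four months ≈ 3.94%.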